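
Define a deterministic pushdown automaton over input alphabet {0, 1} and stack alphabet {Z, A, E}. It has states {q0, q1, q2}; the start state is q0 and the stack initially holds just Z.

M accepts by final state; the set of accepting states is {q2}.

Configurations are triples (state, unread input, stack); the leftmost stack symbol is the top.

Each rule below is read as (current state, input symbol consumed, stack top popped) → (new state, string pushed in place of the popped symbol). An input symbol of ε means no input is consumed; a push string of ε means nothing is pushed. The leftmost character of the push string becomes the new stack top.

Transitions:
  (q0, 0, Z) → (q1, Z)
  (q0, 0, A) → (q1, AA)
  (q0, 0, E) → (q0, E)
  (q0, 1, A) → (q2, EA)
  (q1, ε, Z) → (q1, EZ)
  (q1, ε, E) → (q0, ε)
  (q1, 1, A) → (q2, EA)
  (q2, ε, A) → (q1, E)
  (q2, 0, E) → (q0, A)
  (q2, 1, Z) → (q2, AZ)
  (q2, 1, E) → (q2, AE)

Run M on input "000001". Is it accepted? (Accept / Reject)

(q0, 000001, Z) ⊢ (q1, 00001, Z) ⊢ (q1, 00001, EZ) ⊢ (q0, 00001, Z) ⊢ (q1, 0001, Z) ⊢ (q1, 0001, EZ) ⊢ (q0, 0001, Z) ⊢ (q1, 001, Z) ⊢ (q1, 001, EZ) ⊢ (q0, 001, Z) ⊢ (q1, 01, Z) ⊢ (q1, 01, EZ) ⊢ (q0, 01, Z) ⊢ (q1, 1, Z) ⊢ (q1, 1, EZ) ⊢ (q0, 1, Z)
No transition applies at (q0, 1, Z); input not fully consumed.

Reject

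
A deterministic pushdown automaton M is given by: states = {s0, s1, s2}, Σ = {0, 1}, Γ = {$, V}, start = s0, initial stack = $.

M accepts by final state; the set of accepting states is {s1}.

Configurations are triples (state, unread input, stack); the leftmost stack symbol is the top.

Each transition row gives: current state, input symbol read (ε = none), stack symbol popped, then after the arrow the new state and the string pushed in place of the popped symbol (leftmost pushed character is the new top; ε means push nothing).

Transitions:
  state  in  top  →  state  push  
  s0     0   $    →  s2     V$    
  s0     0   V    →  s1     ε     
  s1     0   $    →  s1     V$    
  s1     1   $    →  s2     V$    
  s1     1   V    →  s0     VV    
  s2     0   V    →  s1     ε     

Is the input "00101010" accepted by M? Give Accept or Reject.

(s0, 00101010, $)
  read 0, top $: go to s2, push V$ → (s2, 0101010, V$)
  read 0, top V: go to s1, push ε → (s1, 101010, $)
  read 1, top $: go to s2, push V$ → (s2, 01010, V$)
  read 0, top V: go to s1, push ε → (s1, 1010, $)
  read 1, top $: go to s2, push V$ → (s2, 010, V$)
  read 0, top V: go to s1, push ε → (s1, 10, $)
  read 1, top $: go to s2, push V$ → (s2, 0, V$)
  read 0, top V: go to s1, push ε → (s1, ε, $)
All input consumed; state s1 ∈ F.

Accept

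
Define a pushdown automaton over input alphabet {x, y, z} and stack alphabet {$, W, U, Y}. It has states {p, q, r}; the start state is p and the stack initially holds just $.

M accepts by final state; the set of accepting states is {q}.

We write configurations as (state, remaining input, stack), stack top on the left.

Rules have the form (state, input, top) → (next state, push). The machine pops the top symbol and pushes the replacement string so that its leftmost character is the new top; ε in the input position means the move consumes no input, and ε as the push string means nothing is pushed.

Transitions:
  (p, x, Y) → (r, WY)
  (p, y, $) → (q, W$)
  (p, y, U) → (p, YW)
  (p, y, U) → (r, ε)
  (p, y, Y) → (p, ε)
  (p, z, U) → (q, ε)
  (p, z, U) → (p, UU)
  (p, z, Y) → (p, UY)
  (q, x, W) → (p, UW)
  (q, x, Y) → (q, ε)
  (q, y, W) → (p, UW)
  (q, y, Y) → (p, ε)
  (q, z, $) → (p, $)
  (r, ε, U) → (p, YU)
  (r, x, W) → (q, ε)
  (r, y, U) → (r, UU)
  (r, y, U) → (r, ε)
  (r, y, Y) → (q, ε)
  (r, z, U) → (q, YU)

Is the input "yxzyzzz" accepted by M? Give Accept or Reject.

One accepting computation: (p, yxzyzzz, $) ⊢ (q, xzyzzz, W$) ⊢ (p, zyzzz, UW$) ⊢ (q, yzzz, W$) ⊢ (p, zzz, UW$) ⊢ (p, zz, UUW$) ⊢ (p, z, UUUW$) ⊢ (q, ε, UUW$)
All input consumed and state q ∈ F.

Accept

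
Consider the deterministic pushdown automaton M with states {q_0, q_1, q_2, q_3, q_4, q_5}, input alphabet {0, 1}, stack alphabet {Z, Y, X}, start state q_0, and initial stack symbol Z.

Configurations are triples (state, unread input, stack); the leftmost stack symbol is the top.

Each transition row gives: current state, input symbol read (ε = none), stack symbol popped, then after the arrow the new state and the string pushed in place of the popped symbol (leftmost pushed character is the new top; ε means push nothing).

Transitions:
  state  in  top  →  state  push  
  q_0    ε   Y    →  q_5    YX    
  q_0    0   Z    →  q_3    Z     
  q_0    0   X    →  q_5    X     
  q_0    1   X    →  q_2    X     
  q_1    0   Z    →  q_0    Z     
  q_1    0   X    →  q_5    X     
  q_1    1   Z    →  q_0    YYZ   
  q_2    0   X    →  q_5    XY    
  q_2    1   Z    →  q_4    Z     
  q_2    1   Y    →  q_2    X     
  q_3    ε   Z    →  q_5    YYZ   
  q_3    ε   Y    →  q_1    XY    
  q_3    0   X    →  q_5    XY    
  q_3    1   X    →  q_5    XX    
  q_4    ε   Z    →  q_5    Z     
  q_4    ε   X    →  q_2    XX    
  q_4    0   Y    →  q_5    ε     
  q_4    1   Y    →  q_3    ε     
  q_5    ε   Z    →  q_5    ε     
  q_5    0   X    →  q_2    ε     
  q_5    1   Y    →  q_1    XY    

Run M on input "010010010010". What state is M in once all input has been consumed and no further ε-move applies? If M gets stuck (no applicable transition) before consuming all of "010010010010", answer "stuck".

(q_0, 010010010010, Z)
  read 0, top Z: go to q_3, push Z → (q_3, 10010010010, Z)
  ε-move, top Z: go to q_5, push YYZ → (q_5, 10010010010, YYZ)
  read 1, top Y: go to q_1, push XY → (q_1, 0010010010, XYYZ)
  read 0, top X: go to q_5, push X → (q_5, 010010010, XYYZ)
  read 0, top X: go to q_2, push ε → (q_2, 10010010, YYZ)
  read 1, top Y: go to q_2, push X → (q_2, 0010010, XYZ)
  read 0, top X: go to q_5, push XY → (q_5, 010010, XYYZ)
  read 0, top X: go to q_2, push ε → (q_2, 10010, YYZ)
  read 1, top Y: go to q_2, push X → (q_2, 0010, XYZ)
  read 0, top X: go to q_5, push XY → (q_5, 010, XYYZ)
  read 0, top X: go to q_2, push ε → (q_2, 10, YYZ)
  read 1, top Y: go to q_2, push X → (q_2, 0, XYZ)
  read 0, top X: go to q_5, push XY → (q_5, ε, XYYZ)
All input consumed; M is in state q_5.

q_5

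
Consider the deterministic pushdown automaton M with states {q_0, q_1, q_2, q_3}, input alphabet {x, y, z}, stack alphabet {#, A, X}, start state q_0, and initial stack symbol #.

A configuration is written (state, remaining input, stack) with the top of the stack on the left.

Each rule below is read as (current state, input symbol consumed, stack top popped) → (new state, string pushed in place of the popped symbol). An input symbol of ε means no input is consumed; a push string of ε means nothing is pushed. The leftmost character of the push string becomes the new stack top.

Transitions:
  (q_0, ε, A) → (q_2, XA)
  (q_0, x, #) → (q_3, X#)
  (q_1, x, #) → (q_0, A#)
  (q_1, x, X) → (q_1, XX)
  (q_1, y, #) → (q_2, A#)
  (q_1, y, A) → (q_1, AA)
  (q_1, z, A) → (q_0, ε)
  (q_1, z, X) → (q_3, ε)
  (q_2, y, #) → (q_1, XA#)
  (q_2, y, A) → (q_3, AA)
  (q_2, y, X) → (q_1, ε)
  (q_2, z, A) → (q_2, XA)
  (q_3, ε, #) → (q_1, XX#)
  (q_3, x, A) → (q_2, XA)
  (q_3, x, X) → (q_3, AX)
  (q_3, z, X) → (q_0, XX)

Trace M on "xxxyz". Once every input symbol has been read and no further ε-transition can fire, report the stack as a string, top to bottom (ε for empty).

X#

(q_0, xxxyz, #)
  read x, top #: go to q_3, push X# → (q_3, xxyz, X#)
  read x, top X: go to q_3, push AX → (q_3, xyz, AX#)
  read x, top A: go to q_2, push XA → (q_2, yz, XAX#)
  read y, top X: go to q_1, push ε → (q_1, z, AX#)
  read z, top A: go to q_0, push ε → (q_0, ε, X#)
All input consumed in state q_0 with stack X#.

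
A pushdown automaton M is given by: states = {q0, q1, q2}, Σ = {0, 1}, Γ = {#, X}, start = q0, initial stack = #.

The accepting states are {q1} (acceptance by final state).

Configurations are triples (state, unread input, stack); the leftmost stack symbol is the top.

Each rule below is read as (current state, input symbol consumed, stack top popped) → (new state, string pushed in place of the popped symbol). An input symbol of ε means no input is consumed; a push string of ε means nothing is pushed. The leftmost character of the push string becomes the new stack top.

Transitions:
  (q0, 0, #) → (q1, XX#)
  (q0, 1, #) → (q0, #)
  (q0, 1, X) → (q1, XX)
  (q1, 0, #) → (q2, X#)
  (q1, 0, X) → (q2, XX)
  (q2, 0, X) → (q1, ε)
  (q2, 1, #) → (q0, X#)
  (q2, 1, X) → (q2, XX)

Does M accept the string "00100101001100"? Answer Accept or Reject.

Reject

No computation consumes all input and reaches a final state.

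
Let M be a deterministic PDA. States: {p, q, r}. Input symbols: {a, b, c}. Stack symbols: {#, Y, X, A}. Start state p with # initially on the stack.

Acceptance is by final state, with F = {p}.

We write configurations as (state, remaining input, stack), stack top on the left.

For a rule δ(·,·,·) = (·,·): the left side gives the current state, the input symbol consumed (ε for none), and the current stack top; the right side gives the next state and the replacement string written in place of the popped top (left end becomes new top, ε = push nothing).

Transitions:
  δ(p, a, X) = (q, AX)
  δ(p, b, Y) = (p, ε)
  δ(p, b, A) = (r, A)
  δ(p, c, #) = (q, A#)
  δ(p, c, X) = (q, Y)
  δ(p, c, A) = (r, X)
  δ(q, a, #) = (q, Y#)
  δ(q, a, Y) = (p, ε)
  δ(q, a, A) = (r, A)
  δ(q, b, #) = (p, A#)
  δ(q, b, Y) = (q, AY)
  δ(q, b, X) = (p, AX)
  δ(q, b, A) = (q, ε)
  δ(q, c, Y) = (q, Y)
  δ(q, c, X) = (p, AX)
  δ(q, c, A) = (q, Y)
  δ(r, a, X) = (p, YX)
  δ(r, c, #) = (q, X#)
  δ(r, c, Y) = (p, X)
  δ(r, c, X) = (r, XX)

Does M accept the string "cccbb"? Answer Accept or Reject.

Reject

(p, cccbb, #)
  read c, top #: go to q, push A# → (q, ccbb, A#)
  read c, top A: go to q, push Y → (q, cbb, Y#)
  read c, top Y: go to q, push Y → (q, bb, Y#)
  read b, top Y: go to q, push AY → (q, b, AY#)
  read b, top A: go to q, push ε → (q, ε, Y#)
All input consumed; state q ∉ F and no further ε-move applies.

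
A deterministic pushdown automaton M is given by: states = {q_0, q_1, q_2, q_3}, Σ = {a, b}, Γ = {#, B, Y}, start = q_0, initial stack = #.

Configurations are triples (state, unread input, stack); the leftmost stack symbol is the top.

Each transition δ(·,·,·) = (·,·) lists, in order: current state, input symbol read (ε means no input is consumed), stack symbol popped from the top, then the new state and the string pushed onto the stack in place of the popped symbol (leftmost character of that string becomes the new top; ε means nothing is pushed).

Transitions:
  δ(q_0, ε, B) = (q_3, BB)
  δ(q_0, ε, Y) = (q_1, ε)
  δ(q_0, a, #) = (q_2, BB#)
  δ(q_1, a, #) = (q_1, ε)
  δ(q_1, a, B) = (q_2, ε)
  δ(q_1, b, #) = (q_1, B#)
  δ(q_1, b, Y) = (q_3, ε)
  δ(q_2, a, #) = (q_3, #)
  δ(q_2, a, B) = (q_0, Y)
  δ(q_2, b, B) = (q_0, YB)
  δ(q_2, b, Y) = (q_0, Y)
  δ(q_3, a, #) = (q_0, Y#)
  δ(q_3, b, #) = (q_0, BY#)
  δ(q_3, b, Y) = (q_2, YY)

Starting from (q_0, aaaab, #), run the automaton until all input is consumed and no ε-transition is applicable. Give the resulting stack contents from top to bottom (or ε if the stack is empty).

(q_0, aaaab, #) ⊢ (q_2, aaab, BB#) ⊢ (q_0, aab, YB#) ⊢ (q_1, aab, B#) ⊢ (q_2, ab, #) ⊢ (q_3, b, #) ⊢ (q_0, ε, BY#) ⊢ (q_3, ε, BBY#)
All input consumed in state q_3 with stack BBY#.

BBY#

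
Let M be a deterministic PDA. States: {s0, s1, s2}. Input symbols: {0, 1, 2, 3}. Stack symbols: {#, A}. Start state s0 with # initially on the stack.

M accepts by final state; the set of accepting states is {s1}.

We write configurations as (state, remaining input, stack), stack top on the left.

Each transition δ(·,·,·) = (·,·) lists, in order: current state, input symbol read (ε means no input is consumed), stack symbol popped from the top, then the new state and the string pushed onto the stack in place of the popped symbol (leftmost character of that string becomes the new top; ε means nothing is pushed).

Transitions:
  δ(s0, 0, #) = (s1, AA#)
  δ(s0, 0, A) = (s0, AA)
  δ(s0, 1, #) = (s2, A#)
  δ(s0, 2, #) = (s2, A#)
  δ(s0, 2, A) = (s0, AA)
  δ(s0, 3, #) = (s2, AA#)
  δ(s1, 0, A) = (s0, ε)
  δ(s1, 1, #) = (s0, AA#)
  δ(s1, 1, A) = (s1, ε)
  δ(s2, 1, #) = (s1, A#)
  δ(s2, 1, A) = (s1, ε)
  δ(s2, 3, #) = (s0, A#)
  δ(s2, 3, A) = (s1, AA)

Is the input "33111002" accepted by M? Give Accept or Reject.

Reject

(s0, 33111002, #) ⊢ (s2, 3111002, AA#) ⊢ (s1, 111002, AAA#) ⊢ (s1, 11002, AA#) ⊢ (s1, 1002, A#) ⊢ (s1, 002, #)
No transition applies at (s1, 002, #); input not fully consumed.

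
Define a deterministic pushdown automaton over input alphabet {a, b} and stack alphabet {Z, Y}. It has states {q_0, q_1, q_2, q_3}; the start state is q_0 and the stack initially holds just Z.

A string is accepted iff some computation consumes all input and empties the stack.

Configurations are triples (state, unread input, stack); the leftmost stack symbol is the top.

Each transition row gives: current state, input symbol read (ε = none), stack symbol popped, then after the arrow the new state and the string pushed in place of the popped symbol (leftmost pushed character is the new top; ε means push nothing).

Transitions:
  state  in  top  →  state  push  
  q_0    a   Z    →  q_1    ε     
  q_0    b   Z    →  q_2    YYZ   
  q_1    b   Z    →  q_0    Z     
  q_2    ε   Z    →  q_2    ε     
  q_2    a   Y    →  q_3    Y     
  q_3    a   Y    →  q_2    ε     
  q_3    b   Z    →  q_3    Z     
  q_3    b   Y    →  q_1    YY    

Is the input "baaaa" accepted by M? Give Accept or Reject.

(q_0, baaaa, Z)
  read b, top Z: go to q_2, push YYZ → (q_2, aaaa, YYZ)
  read a, top Y: go to q_3, push Y → (q_3, aaa, YYZ)
  read a, top Y: go to q_2, push ε → (q_2, aa, YZ)
  read a, top Y: go to q_3, push Y → (q_3, a, YZ)
  read a, top Y: go to q_2, push ε → (q_2, ε, Z)
  ε-move, top Z: go to q_2, push ε → (q_2, ε, ε)
All input consumed and the stack is empty.

Accept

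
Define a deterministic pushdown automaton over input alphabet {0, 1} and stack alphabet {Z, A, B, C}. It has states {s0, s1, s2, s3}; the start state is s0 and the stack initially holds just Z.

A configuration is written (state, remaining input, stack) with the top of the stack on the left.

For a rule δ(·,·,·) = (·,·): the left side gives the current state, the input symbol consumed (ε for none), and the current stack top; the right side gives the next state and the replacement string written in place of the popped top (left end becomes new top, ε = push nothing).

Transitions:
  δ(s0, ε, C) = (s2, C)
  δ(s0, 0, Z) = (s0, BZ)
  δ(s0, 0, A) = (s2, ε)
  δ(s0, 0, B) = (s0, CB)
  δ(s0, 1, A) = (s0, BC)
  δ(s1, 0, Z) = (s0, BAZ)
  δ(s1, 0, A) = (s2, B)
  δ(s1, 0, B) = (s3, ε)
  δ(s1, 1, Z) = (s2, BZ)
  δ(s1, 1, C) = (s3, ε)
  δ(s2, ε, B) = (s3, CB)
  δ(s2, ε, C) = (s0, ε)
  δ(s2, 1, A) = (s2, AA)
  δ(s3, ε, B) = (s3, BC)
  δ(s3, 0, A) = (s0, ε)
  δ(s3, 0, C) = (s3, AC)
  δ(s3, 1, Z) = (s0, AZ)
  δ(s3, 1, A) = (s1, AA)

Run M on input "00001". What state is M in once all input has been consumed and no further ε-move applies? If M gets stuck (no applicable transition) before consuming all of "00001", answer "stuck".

stuck

(s0, 00001, Z)
  read 0, top Z: go to s0, push BZ → (s0, 0001, BZ)
  read 0, top B: go to s0, push CB → (s0, 001, CBZ)
  ε-move, top C: go to s2, push C → (s2, 001, CBZ)
  ε-move, top C: go to s0, push ε → (s0, 001, BZ)
  read 0, top B: go to s0, push CB → (s0, 01, CBZ)
  ε-move, top C: go to s2, push C → (s2, 01, CBZ)
  ε-move, top C: go to s0, push ε → (s0, 01, BZ)
  read 0, top B: go to s0, push CB → (s0, 1, CBZ)
  ε-move, top C: go to s2, push C → (s2, 1, CBZ)
  ε-move, top C: go to s0, push ε → (s0, 1, BZ)
No transition for (s0, 1, top B); M blocks with input 1 remaining.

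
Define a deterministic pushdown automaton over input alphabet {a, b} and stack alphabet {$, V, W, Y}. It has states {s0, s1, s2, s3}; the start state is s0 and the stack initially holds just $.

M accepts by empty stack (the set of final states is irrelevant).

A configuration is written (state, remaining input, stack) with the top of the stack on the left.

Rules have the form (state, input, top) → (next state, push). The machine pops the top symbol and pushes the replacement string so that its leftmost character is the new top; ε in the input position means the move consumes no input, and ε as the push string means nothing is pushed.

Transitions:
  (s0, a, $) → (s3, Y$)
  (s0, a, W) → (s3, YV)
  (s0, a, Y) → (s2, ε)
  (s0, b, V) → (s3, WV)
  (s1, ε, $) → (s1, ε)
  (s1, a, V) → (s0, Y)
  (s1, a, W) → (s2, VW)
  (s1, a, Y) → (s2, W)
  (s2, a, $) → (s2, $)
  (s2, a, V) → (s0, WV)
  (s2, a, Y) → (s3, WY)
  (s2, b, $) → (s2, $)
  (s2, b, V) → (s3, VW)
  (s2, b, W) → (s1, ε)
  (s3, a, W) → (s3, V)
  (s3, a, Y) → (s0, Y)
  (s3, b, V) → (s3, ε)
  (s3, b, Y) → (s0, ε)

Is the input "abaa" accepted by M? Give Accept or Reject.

Reject

(s0, abaa, $)
  read a, top $: go to s3, push Y$ → (s3, baa, Y$)
  read b, top Y: go to s0, push ε → (s0, aa, $)
  read a, top $: go to s3, push Y$ → (s3, a, Y$)
  read a, top Y: go to s0, push Y → (s0, ε, Y$)
All input consumed; stack is Y$, not empty, and no further ε-move applies.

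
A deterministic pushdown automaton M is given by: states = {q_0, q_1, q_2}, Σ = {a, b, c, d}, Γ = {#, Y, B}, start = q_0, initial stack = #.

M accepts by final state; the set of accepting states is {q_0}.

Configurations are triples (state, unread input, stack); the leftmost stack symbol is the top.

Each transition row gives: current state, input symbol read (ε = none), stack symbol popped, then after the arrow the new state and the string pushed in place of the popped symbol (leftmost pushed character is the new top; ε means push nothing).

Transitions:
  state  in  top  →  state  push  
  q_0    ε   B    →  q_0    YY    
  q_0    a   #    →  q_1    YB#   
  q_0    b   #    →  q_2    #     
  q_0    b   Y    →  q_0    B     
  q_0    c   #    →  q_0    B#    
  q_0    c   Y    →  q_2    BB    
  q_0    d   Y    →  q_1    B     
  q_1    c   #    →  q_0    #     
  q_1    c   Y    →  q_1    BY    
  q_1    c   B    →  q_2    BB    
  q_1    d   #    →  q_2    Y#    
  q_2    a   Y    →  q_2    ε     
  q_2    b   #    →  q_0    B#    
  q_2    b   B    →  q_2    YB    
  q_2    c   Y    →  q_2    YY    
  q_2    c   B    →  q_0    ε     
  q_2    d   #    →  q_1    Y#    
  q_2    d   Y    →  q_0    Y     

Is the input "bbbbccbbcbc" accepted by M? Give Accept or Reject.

Reject

(q_0, bbbbccbbcbc, #)
  read b, top #: go to q_2, push # → (q_2, bbbccbbcbc, #)
  read b, top #: go to q_0, push B# → (q_0, bbccbbcbc, B#)
  ε-move, top B: go to q_0, push YY → (q_0, bbccbbcbc, YY#)
  read b, top Y: go to q_0, push B → (q_0, bccbbcbc, BY#)
  ε-move, top B: go to q_0, push YY → (q_0, bccbbcbc, YYY#)
  read b, top Y: go to q_0, push B → (q_0, ccbbcbc, BYY#)
  ε-move, top B: go to q_0, push YY → (q_0, ccbbcbc, YYYY#)
  read c, top Y: go to q_2, push BB → (q_2, cbbcbc, BBYYY#)
  read c, top B: go to q_0, push ε → (q_0, bbcbc, BYYY#)
  ε-move, top B: go to q_0, push YY → (q_0, bbcbc, YYYYY#)
  read b, top Y: go to q_0, push B → (q_0, bcbc, BYYYY#)
  ε-move, top B: go to q_0, push YY → (q_0, bcbc, YYYYYY#)
  read b, top Y: go to q_0, push B → (q_0, cbc, BYYYYY#)
  ε-move, top B: go to q_0, push YY → (q_0, cbc, YYYYYYY#)
  read c, top Y: go to q_2, push BB → (q_2, bc, BBYYYYYY#)
  read b, top B: go to q_2, push YB → (q_2, c, YBBYYYYYY#)
  read c, top Y: go to q_2, push YY → (q_2, ε, YYBBYYYYYY#)
All input consumed; state q_2 ∉ F and no further ε-move applies.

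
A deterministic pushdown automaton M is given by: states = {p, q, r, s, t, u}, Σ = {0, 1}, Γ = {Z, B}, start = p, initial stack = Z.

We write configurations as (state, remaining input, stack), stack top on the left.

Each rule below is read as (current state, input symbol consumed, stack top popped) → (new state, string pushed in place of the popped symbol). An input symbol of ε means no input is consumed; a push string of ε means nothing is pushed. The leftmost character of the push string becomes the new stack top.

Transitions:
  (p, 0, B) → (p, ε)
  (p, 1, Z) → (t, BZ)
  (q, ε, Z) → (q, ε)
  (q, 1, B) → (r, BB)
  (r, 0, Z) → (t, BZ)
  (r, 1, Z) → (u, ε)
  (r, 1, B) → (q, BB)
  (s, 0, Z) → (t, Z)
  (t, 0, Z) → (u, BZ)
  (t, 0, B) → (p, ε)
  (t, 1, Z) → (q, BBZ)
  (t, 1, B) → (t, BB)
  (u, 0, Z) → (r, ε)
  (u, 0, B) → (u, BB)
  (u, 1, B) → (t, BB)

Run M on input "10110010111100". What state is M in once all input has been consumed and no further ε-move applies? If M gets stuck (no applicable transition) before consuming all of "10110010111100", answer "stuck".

(p, 10110010111100, Z) ⊢ (t, 0110010111100, BZ) ⊢ (p, 110010111100, Z) ⊢ (t, 10010111100, BZ) ⊢ (t, 0010111100, BBZ) ⊢ (p, 010111100, BZ) ⊢ (p, 10111100, Z) ⊢ (t, 0111100, BZ) ⊢ (p, 111100, Z) ⊢ (t, 11100, BZ) ⊢ (t, 1100, BBZ) ⊢ (t, 100, BBBZ) ⊢ (t, 00, BBBBZ) ⊢ (p, 0, BBBZ) ⊢ (p, ε, BBZ)
All input consumed; M is in state p.

p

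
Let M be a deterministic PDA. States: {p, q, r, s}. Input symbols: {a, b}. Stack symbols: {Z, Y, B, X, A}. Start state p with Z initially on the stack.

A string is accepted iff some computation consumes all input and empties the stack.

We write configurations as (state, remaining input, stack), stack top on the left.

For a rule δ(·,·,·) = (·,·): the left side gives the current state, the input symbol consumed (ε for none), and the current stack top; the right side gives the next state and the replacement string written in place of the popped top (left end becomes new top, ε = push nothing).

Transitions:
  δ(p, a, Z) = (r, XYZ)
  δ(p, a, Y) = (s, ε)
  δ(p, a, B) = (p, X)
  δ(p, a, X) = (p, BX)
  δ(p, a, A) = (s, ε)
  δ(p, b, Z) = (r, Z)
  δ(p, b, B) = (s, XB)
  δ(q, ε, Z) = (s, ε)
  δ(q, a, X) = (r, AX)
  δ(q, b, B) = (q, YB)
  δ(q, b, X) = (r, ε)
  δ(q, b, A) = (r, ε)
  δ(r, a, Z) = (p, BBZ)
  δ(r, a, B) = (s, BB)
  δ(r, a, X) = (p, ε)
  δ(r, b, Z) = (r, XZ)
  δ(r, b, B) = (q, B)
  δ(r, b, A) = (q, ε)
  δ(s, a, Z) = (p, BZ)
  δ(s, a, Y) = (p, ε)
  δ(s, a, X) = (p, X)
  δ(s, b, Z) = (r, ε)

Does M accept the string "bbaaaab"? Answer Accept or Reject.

(p, bbaaaab, Z)
  read b, top Z: go to r, push Z → (r, baaaab, Z)
  read b, top Z: go to r, push XZ → (r, aaaab, XZ)
  read a, top X: go to p, push ε → (p, aaab, Z)
  read a, top Z: go to r, push XYZ → (r, aab, XYZ)
  read a, top X: go to p, push ε → (p, ab, YZ)
  read a, top Y: go to s, push ε → (s, b, Z)
  read b, top Z: go to r, push ε → (r, ε, ε)
All input consumed and the stack is empty.

Accept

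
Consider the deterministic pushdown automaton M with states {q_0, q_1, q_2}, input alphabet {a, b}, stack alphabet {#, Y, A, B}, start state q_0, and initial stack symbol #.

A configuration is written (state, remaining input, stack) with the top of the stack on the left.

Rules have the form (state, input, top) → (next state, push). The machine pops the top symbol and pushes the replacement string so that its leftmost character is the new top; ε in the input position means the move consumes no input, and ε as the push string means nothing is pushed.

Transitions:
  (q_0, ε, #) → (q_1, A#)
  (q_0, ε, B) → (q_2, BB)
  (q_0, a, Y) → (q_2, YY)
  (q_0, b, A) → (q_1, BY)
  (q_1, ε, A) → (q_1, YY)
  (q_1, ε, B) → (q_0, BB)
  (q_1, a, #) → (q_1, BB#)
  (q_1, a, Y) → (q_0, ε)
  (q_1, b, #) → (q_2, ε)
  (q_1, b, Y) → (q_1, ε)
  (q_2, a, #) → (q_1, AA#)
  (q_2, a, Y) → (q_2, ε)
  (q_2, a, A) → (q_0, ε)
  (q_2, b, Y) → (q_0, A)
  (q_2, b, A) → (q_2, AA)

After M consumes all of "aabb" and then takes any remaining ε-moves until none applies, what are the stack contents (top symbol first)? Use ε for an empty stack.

BBBYY#

(q_0, aabb, #)
  ε-move, top #: go to q_1, push A# → (q_1, aabb, A#)
  ε-move, top A: go to q_1, push YY → (q_1, aabb, YY#)
  read a, top Y: go to q_0, push ε → (q_0, abb, Y#)
  read a, top Y: go to q_2, push YY → (q_2, bb, YY#)
  read b, top Y: go to q_0, push A → (q_0, b, AY#)
  read b, top A: go to q_1, push BY → (q_1, ε, BYY#)
  ε-move, top B: go to q_0, push BB → (q_0, ε, BBYY#)
  ε-move, top B: go to q_2, push BB → (q_2, ε, BBBYY#)
All input consumed in state q_2 with stack BBBYY#.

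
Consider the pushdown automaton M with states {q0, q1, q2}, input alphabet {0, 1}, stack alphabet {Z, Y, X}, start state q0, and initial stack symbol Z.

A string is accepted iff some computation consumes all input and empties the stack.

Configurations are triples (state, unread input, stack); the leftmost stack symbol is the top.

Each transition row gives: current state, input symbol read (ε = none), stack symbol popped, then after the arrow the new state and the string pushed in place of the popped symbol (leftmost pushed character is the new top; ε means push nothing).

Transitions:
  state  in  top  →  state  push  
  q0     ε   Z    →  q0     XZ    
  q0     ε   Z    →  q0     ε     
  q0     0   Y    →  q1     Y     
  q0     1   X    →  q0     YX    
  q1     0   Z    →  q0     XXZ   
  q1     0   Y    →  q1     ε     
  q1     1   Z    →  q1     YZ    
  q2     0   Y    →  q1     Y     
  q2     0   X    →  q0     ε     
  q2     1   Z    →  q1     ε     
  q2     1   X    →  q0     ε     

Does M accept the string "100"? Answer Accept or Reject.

Reject

No computation consumes all input and empties the stack.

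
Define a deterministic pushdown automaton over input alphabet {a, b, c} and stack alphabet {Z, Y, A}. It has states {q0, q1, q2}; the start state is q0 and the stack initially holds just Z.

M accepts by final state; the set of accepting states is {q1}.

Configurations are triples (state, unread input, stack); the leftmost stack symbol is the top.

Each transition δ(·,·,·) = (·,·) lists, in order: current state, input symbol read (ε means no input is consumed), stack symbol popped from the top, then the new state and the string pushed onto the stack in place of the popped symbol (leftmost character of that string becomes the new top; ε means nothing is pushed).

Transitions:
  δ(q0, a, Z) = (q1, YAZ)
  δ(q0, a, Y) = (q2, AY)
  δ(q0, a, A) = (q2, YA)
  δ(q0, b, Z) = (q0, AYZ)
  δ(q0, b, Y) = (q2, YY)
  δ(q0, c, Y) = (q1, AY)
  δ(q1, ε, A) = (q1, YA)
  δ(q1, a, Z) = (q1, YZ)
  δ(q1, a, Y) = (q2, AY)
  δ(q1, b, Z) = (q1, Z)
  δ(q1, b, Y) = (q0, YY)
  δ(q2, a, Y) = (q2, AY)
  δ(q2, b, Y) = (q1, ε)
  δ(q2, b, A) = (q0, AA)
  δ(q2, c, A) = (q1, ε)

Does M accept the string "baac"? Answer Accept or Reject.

Accept

(q0, baac, Z)
  read b, top Z: go to q0, push AYZ → (q0, aac, AYZ)
  read a, top A: go to q2, push YA → (q2, ac, YAYZ)
  read a, top Y: go to q2, push AY → (q2, c, AYAYZ)
  read c, top A: go to q1, push ε → (q1, ε, YAYZ)
All input consumed; state q1 ∈ F.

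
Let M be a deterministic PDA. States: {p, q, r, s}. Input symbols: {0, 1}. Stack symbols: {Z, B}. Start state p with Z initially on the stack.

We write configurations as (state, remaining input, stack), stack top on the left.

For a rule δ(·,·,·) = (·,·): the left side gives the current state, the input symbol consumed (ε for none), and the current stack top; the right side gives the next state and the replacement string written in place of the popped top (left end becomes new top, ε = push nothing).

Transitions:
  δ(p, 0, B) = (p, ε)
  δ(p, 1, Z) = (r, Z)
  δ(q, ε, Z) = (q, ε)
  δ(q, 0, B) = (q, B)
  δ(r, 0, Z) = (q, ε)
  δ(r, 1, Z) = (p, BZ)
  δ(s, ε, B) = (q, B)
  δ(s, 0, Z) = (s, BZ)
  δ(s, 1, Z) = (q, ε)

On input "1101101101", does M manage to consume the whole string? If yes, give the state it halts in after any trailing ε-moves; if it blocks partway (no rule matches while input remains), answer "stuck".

(p, 1101101101, Z) ⊢ (r, 101101101, Z) ⊢ (p, 01101101, BZ) ⊢ (p, 1101101, Z) ⊢ (r, 101101, Z) ⊢ (p, 01101, BZ) ⊢ (p, 1101, Z) ⊢ (r, 101, Z) ⊢ (p, 01, BZ) ⊢ (p, 1, Z) ⊢ (r, ε, Z)
All input consumed; M is in state r.

r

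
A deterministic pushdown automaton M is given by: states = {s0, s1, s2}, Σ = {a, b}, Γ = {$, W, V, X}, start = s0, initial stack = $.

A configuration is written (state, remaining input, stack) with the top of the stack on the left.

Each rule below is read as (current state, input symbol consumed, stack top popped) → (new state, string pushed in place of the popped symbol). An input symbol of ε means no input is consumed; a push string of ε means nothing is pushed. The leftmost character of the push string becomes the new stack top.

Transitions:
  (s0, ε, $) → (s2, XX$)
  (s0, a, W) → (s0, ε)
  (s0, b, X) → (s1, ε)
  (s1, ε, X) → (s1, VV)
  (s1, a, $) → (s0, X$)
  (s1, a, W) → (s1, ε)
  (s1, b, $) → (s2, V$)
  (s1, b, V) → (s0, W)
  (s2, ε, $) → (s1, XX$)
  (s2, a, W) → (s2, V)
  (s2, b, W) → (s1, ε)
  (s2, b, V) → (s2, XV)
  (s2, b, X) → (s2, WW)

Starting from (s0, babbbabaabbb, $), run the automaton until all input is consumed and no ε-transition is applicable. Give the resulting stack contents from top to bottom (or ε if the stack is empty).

XV$

(s0, babbbabaabbb, $) ⊢ (s2, babbbabaabbb, XX$) ⊢ (s2, abbbabaabbb, WWX$) ⊢ (s2, bbbabaabbb, VWX$) ⊢ (s2, bbabaabbb, XVWX$) ⊢ (s2, babaabbb, WWVWX$) ⊢ (s1, abaabbb, WVWX$) ⊢ (s1, baabbb, VWX$) ⊢ (s0, aabbb, WWX$) ⊢ (s0, abbb, WX$) ⊢ (s0, bbb, X$) ⊢ (s1, bb, $) ⊢ (s2, b, V$) ⊢ (s2, ε, XV$)
All input consumed in state s2 with stack XV$.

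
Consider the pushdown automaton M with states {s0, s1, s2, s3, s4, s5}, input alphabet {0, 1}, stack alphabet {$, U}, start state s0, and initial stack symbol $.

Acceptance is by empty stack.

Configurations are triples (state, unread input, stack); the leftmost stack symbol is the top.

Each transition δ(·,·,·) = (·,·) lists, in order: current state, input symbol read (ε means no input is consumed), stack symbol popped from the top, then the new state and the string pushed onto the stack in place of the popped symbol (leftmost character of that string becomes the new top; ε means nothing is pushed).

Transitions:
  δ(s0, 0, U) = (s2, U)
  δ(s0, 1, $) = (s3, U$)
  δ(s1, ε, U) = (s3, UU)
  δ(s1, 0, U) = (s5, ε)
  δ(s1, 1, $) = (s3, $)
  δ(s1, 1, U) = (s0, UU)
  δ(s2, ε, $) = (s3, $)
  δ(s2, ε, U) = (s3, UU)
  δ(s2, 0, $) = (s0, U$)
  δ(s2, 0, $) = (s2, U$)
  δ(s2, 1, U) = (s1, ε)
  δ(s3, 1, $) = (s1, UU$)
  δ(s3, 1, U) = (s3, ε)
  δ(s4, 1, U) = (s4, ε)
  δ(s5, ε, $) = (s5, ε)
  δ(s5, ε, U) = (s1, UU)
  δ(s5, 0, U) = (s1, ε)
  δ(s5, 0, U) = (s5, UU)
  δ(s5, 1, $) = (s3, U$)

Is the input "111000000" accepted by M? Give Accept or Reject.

One accepting computation: (s0, 111000000, $) ⊢ (s3, 11000000, U$) ⊢ (s3, 1000000, $) ⊢ (s1, 000000, UU$) ⊢ (s5, 00000, U$) ⊢ (s1, 00000, UU$) ⊢ (s5, 0000, U$) ⊢ (s1, 0000, UU$) ⊢ (s5, 000, U$) ⊢ (s5, 00, UU$) ⊢ (s1, 0, U$) ⊢ (s5, ε, $) ⊢ (s5, ε, ε)
All input consumed and the stack is empty.

Accept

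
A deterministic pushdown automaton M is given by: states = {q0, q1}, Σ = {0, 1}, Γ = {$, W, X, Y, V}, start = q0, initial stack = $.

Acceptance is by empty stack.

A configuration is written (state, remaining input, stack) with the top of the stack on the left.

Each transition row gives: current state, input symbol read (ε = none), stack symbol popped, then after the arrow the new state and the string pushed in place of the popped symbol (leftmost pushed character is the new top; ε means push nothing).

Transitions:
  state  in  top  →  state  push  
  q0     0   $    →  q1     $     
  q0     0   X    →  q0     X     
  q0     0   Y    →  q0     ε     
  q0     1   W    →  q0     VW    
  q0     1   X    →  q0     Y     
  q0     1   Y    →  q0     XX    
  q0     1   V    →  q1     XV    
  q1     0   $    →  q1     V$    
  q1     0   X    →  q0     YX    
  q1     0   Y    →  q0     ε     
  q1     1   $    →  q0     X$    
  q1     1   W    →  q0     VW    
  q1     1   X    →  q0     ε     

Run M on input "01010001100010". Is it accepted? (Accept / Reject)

(q0, 01010001100010, $)
  read 0, top $: go to q1, push $ → (q1, 1010001100010, $)
  read 1, top $: go to q0, push X$ → (q0, 010001100010, X$)
  read 0, top X: go to q0, push X → (q0, 10001100010, X$)
  read 1, top X: go to q0, push Y → (q0, 0001100010, Y$)
  read 0, top Y: go to q0, push ε → (q0, 001100010, $)
  read 0, top $: go to q1, push $ → (q1, 01100010, $)
  read 0, top $: go to q1, push V$ → (q1, 1100010, V$)
No transition applies at (q1, 1100010, V$); input not fully consumed.

Reject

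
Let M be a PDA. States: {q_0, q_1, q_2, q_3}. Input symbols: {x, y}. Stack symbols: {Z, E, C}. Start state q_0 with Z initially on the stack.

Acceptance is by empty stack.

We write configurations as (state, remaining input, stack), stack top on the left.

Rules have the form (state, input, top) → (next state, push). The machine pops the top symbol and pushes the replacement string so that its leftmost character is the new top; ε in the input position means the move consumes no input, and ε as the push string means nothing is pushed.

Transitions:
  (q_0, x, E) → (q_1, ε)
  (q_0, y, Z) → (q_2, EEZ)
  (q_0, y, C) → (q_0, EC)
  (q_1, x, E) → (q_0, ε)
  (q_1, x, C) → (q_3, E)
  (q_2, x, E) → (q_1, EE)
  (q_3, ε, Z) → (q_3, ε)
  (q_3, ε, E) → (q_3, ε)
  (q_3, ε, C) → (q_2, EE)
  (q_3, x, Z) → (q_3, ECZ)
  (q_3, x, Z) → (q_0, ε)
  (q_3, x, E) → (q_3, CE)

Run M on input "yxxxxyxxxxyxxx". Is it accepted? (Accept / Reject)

No computation consumes all input and empties the stack.

Reject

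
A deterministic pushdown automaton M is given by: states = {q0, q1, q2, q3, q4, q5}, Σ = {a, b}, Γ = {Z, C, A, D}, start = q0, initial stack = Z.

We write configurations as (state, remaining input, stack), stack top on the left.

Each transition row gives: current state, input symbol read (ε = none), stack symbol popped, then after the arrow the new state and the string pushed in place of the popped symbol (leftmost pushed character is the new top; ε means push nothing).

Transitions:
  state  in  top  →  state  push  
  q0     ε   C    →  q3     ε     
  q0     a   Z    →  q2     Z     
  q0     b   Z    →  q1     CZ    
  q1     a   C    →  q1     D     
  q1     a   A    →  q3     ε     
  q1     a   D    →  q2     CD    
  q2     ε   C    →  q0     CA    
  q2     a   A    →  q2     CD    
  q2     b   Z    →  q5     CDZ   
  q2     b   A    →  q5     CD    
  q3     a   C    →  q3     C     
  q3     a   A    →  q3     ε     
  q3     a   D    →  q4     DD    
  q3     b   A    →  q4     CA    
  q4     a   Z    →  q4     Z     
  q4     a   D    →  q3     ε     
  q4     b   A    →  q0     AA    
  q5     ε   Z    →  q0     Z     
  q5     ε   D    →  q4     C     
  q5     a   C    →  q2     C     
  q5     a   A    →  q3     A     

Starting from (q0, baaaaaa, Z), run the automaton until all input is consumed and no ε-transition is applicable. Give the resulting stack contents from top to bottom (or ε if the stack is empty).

DDZ

(q0, baaaaaa, Z)
  read b, top Z: go to q1, push CZ → (q1, aaaaaa, CZ)
  read a, top C: go to q1, push D → (q1, aaaaa, DZ)
  read a, top D: go to q2, push CD → (q2, aaaa, CDZ)
  ε-move, top C: go to q0, push CA → (q0, aaaa, CADZ)
  ε-move, top C: go to q3, push ε → (q3, aaaa, ADZ)
  read a, top A: go to q3, push ε → (q3, aaa, DZ)
  read a, top D: go to q4, push DD → (q4, aa, DDZ)
  read a, top D: go to q3, push ε → (q3, a, DZ)
  read a, top D: go to q4, push DD → (q4, ε, DDZ)
All input consumed in state q4 with stack DDZ.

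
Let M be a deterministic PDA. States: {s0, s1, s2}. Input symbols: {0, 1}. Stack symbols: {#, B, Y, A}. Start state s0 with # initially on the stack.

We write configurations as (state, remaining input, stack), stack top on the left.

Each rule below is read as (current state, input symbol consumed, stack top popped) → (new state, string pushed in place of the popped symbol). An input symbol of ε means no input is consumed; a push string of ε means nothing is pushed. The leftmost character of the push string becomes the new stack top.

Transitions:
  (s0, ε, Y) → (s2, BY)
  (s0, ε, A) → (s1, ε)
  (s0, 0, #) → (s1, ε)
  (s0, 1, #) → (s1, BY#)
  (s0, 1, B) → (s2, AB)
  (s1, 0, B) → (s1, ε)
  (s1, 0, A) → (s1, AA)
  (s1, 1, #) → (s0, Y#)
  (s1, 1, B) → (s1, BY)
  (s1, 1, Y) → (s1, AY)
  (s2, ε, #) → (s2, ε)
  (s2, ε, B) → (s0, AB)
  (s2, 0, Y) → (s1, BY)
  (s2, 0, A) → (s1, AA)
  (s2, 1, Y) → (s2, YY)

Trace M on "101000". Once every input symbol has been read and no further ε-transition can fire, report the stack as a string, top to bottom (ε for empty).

(s0, 101000, #)
  read 1, top #: go to s1, push BY# → (s1, 01000, BY#)
  read 0, top B: go to s1, push ε → (s1, 1000, Y#)
  read 1, top Y: go to s1, push AY → (s1, 000, AY#)
  read 0, top A: go to s1, push AA → (s1, 00, AAY#)
  read 0, top A: go to s1, push AA → (s1, 0, AAAY#)
  read 0, top A: go to s1, push AA → (s1, ε, AAAAY#)
All input consumed in state s1 with stack AAAAY#.

AAAAY#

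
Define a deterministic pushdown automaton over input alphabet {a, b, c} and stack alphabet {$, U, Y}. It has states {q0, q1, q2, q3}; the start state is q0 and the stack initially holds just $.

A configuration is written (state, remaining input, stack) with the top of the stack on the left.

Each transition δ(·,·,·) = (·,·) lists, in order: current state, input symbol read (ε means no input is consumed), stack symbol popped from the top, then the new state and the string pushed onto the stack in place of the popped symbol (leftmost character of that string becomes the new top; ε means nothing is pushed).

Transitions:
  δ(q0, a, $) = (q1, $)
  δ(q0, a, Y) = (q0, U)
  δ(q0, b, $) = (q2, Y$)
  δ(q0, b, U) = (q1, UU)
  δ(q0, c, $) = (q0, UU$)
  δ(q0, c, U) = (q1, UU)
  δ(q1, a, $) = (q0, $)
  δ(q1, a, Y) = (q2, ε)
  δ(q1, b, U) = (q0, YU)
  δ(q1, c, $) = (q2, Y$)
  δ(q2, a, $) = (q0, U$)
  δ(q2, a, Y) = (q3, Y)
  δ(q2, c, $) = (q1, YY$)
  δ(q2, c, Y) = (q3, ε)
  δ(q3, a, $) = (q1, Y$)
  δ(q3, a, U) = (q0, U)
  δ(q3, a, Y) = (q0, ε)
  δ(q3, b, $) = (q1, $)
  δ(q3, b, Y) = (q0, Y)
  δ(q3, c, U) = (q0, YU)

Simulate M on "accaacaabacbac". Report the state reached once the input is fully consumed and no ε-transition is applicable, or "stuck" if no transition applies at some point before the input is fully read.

q1

(q0, accaacaabacbac, $)
  read a, top $: go to q1, push $ → (q1, ccaacaabacbac, $)
  read c, top $: go to q2, push Y$ → (q2, caacaabacbac, Y$)
  read c, top Y: go to q3, push ε → (q3, aacaabacbac, $)
  read a, top $: go to q1, push Y$ → (q1, acaabacbac, Y$)
  read a, top Y: go to q2, push ε → (q2, caabacbac, $)
  read c, top $: go to q1, push YY$ → (q1, aabacbac, YY$)
  read a, top Y: go to q2, push ε → (q2, abacbac, Y$)
  read a, top Y: go to q3, push Y → (q3, bacbac, Y$)
  read b, top Y: go to q0, push Y → (q0, acbac, Y$)
  read a, top Y: go to q0, push U → (q0, cbac, U$)
  read c, top U: go to q1, push UU → (q1, bac, UU$)
  read b, top U: go to q0, push YU → (q0, ac, YUU$)
  read a, top Y: go to q0, push U → (q0, c, UUU$)
  read c, top U: go to q1, push UU → (q1, ε, UUUU$)
All input consumed; M is in state q1.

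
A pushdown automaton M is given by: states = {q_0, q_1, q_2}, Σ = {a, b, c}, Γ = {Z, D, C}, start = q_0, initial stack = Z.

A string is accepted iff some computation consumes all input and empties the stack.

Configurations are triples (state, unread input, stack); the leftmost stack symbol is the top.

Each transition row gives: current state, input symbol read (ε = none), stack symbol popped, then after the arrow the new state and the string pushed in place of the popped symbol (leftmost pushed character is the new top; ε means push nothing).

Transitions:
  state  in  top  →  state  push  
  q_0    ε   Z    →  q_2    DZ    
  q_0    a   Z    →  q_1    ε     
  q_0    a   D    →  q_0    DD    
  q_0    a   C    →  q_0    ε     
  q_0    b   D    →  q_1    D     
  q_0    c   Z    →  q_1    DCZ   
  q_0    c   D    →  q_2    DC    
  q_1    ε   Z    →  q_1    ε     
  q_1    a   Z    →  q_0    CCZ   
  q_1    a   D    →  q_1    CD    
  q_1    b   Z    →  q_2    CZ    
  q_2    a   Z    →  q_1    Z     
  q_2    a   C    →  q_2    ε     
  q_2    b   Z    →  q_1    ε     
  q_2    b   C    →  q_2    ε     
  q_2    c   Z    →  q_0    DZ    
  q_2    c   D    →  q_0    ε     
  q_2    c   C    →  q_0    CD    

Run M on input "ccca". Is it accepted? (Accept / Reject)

Accept

One accepting computation: (q_0, ccca, Z) ⊢ (q_2, ccca, DZ) ⊢ (q_0, cca, Z) ⊢ (q_2, cca, DZ) ⊢ (q_0, ca, Z) ⊢ (q_2, ca, DZ) ⊢ (q_0, a, Z) ⊢ (q_1, ε, ε)
All input consumed and the stack is empty.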